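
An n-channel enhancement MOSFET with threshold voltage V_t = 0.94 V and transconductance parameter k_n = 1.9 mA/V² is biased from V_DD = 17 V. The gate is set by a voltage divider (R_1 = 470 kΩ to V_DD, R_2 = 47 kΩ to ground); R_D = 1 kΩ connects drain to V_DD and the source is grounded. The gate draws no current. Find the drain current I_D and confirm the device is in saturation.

I_D ≈ 0.35 mA

V_G = V_DD·R_2/(R_1+R_2) = 17×47/517 = 1.55 V. With the source grounded, V_GS = V_G = 1.55 V.
Assume saturation: I_D = (k_n/2)(V_GS − V_t)² = (1.9/2)×(1.55 − 0.94)² = 0.95×0.605² = 0.348 mA.
V_DS = V_DD − I_D·R_D = 17 − 0.348×1 = 16.7 V.
Saturation requires V_DS ≥ V_GS − V_t = 0.605 V; 16.7 ≥ 0.605 ✓.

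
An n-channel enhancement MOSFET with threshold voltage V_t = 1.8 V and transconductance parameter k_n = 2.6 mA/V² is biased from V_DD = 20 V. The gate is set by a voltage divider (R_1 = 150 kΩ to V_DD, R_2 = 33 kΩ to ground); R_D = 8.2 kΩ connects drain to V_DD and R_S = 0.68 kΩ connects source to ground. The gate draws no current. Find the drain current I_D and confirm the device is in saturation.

V_G = V_DD·R_2/(R_1+R_2) = 20×33/183 = 3.61 V.
Assume saturation: I_D = (k_n/2)(V_GS − V_t)² with V_GS = V_G − I_D·R_S = 3.61 − 0.68·I_D.
Substituting gives 0.601·I_D² − 4.19·I_D + 4.24 = 0, with roots I_D = 1.23 or 5.75 mA.
The root I_D = 5.75 mA gives V_GS = -0.303 V ≤ V_t, so take I_D = 1.23 mA.
Then V_GS = 2.77 V and V_DS = V_DD − I_D(R_D+R_S) = 20 − 1.23×8.88 = 9.1 V.
Saturation requires V_DS ≥ V_GS − V_t = 0.972 V; 9.1 ≥ 0.972 ✓.

I_D ≈ 1.2 mA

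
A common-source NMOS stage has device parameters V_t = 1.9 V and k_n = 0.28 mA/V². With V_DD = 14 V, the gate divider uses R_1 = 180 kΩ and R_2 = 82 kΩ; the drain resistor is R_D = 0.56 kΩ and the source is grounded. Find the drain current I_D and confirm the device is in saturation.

I_D ≈ 0.86 mA

V_G = V_DD·R_2/(R_1+R_2) = 14×82/262 = 4.38 V. With the source grounded, V_GS = V_G = 4.38 V.
Assume saturation: I_D = (k_n/2)(V_GS − V_t)² = (0.28/2)×(4.38 − 1.9)² = 0.14×2.48² = 0.862 mA.
V_DS = V_DD − I_D·R_D = 14 − 0.862×0.56 = 13.5 V.
Saturation requires V_DS ≥ V_GS − V_t = 2.48 V; 13.5 ≥ 2.48 ✓.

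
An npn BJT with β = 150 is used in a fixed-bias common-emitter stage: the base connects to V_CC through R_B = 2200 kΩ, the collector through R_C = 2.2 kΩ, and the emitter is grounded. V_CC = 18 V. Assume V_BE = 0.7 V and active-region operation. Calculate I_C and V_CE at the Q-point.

Base loop: V_CC = I_B·R_B + V_BE, so I_B = (18 − 0.7)/2200 kΩ = 0.00786 mA.
In the active region I_C = β·I_B = 150 × 0.00786 = 1.18 mA.
Collector loop: V_CE = V_CC − I_C·R_C = 18 − 1.18×2.2 = 15.4 V.
Since V_CE = 15.4 V > V_CE(sat) ≈ 0.2 V, the transistor is in the active region as assumed.

I_C ≈ 1.2 mA, V_CE ≈ 15 V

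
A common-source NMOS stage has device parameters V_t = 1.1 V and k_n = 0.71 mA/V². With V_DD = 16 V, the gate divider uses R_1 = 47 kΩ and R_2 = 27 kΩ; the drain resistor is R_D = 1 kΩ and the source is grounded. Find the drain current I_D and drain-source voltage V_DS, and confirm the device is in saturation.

V_G = V_DD·R_2/(R_1+R_2) = 16×27/74 = 5.84 V. With the source grounded, V_GS = V_G = 5.84 V.
Assume saturation: I_D = (k_n/2)(V_GS − V_t)² = (0.71/2)×(5.84 − 1.1)² = 0.355×4.74² = 7.97 mA.
V_DS = V_DD − I_D·R_D = 16 − 7.97×1 = 8.03 V.
Saturation requires V_DS ≥ V_GS − V_t = 4.74 V; 8.03 ≥ 4.74 ✓.

I_D ≈ 8 mA, V_DS ≈ 8 V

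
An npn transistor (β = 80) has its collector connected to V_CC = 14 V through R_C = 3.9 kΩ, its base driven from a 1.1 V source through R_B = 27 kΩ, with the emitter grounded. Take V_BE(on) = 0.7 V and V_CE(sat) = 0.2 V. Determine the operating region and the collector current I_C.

active; I_C ≈ 1.2 mA

Assume active. Base-emitter loop: I_B = (V_BB − V_BE)/R_B = (1.1 − 0.7)/27 = 0.0148 mA.
I_C = β·I_B = 80×0.0148 = 1.19 mA.
V_CE = V_CC − I_C·R_C = 14 − 1.19×3.9 = 9.38 V > V_CE(sat), so the active-region assumption holds.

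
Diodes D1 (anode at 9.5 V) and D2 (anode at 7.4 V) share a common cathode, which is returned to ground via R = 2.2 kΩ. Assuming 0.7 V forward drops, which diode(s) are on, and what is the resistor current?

Only D1 conducts; I_R ≈ 4 mA

Assume both conduct. Then node N would need to be at both 9.5−0.7 = 8.8 V and 7.4−0.7 = 6.7 V, which is impossible.
Assume only D1 conducts: V_N = 9.5 − 0.7 = 8.8 V, so I_R = 8.8/2.2 = 4 mA.
Check D2: its anode-to-cathode voltage is 7.4 − 8.8 = -1.4 V < 0.7 V, so it is off. The assumption is consistent.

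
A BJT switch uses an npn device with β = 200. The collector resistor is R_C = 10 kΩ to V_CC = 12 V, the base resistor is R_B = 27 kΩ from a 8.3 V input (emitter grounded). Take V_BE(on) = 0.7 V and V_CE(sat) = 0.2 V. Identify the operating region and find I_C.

Assume active: I_B = (8.3 − 0.7)/27 = 0.281 mA, giving I_C = β·I_B = 56.3 mA.
But then V_CE = 12 − 56.3×10 = -551 V < V_CE(sat) = 0.2 V — impossible in the active region.
So the transistor is saturated. With V_CE = 0.2 V, I_C = (V_CC − 0.2)/R_C = 11.8/10 = 1.18 mA.
Check: β·I_B = 56.3 mA > I_C = 1.18 mA, confirming saturation.

saturation; I_C ≈ 1.2 mA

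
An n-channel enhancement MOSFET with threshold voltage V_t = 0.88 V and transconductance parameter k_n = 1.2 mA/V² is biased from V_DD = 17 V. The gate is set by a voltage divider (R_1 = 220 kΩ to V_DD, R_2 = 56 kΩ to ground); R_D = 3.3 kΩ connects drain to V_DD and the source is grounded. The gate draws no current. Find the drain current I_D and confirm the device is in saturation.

V_G = V_DD·R_2/(R_1+R_2) = 17×56/276 = 3.45 V. With the source grounded, V_GS = V_G = 3.45 V.
Assume saturation: I_D = (k_n/2)(V_GS − V_t)² = (1.2/2)×(3.45 − 0.88)² = 0.6×2.57² = 3.96 mA.
V_DS = V_DD − I_D·R_D = 17 − 3.96×3.3 = 3.93 V.
Saturation requires V_DS ≥ V_GS − V_t = 2.57 V; 3.93 ≥ 2.57 ✓.

I_D ≈ 4 mA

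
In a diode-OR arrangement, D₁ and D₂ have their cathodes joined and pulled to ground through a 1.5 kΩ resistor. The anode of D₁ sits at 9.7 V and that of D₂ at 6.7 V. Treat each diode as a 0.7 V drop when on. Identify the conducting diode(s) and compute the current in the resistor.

Assume both conduct. Then node N would need to be at both 9.7−0.7 = 9 V and 6.7−0.7 = 6 V, which is impossible.
Assume only D₁ conducts: V_N = 9.7 − 0.7 = 9 V, so I_R = 9/1.5 = 6 mA.
Check D₂: its anode-to-cathode voltage is 6.7 − 9 = -2.3 V < 0.7 V, so it is off. The assumption is consistent.

Only D₁ conducts; I_R ≈ 6 mA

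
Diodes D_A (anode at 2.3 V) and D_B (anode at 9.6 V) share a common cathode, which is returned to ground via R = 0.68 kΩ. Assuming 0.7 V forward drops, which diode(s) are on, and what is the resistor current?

Assume both conduct. Then node N would need to be at both 2.3−0.7 = 1.6 V and 9.6−0.7 = 8.9 V, which is impossible.
Assume only D_B conducts: V_N = 9.6 − 0.7 = 8.9 V, so I_R = 8.9/0.68 = 13.1 mA.
Check D_A: its anode-to-cathode voltage is 2.3 − 8.9 = -6.6 V < 0.7 V, so it is off. The assumption is consistent.

Only D_B conducts; I_R ≈ 13 mA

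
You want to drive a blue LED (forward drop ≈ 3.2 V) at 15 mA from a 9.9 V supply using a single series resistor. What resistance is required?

R ≈ 0.45 kΩ

The resistor drops V_S − V_D = 9.9 − 3.2 = 6.7 V at 15 mA.
R = 6.7 V / 15 mA = 0.447 kΩ.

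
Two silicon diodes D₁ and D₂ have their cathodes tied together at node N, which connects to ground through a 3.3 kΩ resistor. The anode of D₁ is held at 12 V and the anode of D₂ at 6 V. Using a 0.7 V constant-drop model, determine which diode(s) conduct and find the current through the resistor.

Only D₁ conducts; I_R ≈ 3.4 mA

Assume both conduct. Then node N would need to be at both 12−0.7 = 11.3 V and 6−0.7 = 5.3 V, which is impossible.
Assume only D₁ conducts: V_N = 12 − 0.7 = 11.3 V, so I_R = 11.3/3.3 = 3.42 mA.
Check D₂: its anode-to-cathode voltage is 6 − 11.3 = -5.3 V < 0.7 V, so it is off. The assumption is consistent.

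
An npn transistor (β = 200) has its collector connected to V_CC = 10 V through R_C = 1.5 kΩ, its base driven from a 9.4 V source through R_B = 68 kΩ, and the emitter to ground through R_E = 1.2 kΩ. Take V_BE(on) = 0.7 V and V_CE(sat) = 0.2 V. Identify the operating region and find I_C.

saturation; I_C ≈ 3.6 mA

Assume active: I_B = (9.4 − 0.7)/(68 + 201×1.2) = 0.0281 mA, I_C = β·I_B = 5.63 mA.
Then V_CE = 10 − 5.63×1.5 − 5.66×1.2 = -5.23 V < 0.2 V — the active assumption fails.
Re-solve with V_CE = 0.2 V. KCL at the emitter: V_E/R_E = (V_BB−0.7−V_E)/R_B + (V_CC−0.2−V_E)/R_C, giving V_E = 4.4 V.
I_C = (V_CC − 0.2 − V_E)/R_C = (9.8 − 4.4)/1.5 = 3.6 mA.
Check: I_B = (8.7 − 4.4)/68 = 0.0633 mA, and β·I_B = 12.7 mA > I_C, confirming saturation.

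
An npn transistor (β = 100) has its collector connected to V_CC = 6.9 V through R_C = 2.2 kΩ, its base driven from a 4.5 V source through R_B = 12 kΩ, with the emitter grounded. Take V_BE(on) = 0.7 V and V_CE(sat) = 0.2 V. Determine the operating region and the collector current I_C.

saturation; I_C ≈ 3 mA

Assume active: I_B = (4.5 − 0.7)/12 = 0.317 mA, giving I_C = β·I_B = 31.7 mA.
But then V_CE = 6.9 − 31.7×2.2 = -62.8 V < V_CE(sat) = 0.2 V — impossible in the active region.
So the transistor is saturated. With V_CE = 0.2 V, I_C = (V_CC − 0.2)/R_C = 6.7/2.2 = 3.05 mA.
Check: β·I_B = 31.7 mA > I_C = 3.05 mA, confirming saturation.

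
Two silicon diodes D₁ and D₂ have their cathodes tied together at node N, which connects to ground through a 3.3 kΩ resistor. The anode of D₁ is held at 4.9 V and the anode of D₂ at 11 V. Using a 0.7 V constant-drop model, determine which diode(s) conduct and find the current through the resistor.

Only D₂ conducts; I_R ≈ 3.1 mA

Assume both conduct. Then node N would need to be at both 4.9−0.7 = 4.2 V and 11−0.7 = 10.3 V, which is impossible.
Assume only D₂ conducts: V_N = 11 − 0.7 = 10.3 V, so I_R = 10.3/3.3 = 3.12 mA.
Check D₁: its anode-to-cathode voltage is 4.9 − 10.3 = -5.4 V < 0.7 V, so it is off. The assumption is consistent.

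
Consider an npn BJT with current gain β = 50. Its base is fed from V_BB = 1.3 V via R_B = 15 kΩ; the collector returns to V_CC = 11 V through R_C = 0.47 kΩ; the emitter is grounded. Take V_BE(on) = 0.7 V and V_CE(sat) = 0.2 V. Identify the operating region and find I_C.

active; I_C ≈ 2 mA

Assume active. Base-emitter loop: I_B = (V_BB − V_BE)/R_B = (1.3 − 0.7)/15 = 0.04 mA.
I_C = β·I_B = 50×0.04 = 2 mA.
V_CE = V_CC − I_C·R_C = 11 − 2×0.47 = 10.1 V > V_CE(sat), so the active-region assumption holds.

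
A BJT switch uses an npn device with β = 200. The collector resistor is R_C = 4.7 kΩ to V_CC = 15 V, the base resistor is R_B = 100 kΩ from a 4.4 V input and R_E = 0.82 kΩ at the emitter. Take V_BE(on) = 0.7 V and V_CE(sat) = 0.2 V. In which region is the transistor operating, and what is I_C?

Assume active: I_B = (4.4 − 0.7)/(100 + 201×0.82) = 0.014 mA, I_C = β·I_B = 2.79 mA.
Then V_CE = 15 − 2.79×4.7 − 2.81×0.82 = -0.436 V < 0.2 V — the active assumption fails.
Re-solve with V_CE = 0.2 V. KCL at the emitter: V_E/R_E = (V_BB−0.7−V_E)/R_B + (V_CC−0.2−V_E)/R_C, giving V_E = 2.21 V.
I_C = (V_CC − 0.2 − V_E)/R_C = (14.8 − 2.21)/4.7 = 2.68 mA.
Check: I_B = (3.7 − 2.21)/100 = 0.0149 mA, and β·I_B = 2.98 mA > I_C, confirming saturation.

saturation; I_C ≈ 2.7 mA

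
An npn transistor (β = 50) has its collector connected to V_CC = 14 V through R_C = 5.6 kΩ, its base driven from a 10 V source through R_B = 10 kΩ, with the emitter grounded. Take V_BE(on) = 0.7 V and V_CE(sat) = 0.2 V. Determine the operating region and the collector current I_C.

Assume active: I_B = (10 − 0.7)/10 = 0.93 mA, giving I_C = β·I_B = 46.5 mA.
But then V_CE = 14 − 46.5×5.6 = -246 V < V_CE(sat) = 0.2 V — impossible in the active region.
So the transistor is saturated. With V_CE = 0.2 V, I_C = (V_CC − 0.2)/R_C = 13.8/5.6 = 2.46 mA.
Check: β·I_B = 46.5 mA > I_C = 2.46 mA, confirming saturation.

saturation; I_C ≈ 2.5 mA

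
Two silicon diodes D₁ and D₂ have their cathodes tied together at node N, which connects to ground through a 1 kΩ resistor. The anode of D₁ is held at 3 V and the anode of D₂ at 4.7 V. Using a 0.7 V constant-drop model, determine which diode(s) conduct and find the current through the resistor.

Assume both conduct. Then node N would need to be at both 3−0.7 = 2.3 V and 4.7−0.7 = 4 V, which is impossible.
Assume only D₂ conducts: V_N = 4.7 − 0.7 = 4 V, so I_R = 4/1 = 4 mA.
Check D₁: its anode-to-cathode voltage is 3 − 4 = -1 V < 0.7 V, so it is off. The assumption is consistent.

Only D₂ conducts; I_R ≈ 4 mA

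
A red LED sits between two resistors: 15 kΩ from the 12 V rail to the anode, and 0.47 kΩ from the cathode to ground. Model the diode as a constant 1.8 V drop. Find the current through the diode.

I ≈ 0.66 mA

The two resistors are in series with the diode, so KVL gives 12 = I·15 + 1.8 + I·0.47.
I = (12 − 1.8) / (15 + 0.47) kΩ = 10.2 / 15.5 = 0.659 mA.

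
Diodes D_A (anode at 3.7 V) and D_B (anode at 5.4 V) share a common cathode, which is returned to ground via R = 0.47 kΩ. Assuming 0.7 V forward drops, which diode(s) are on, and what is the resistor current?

Only D_B conducts; I_R ≈ 10 mA

Assume both conduct. Then node N would need to be at both 3.7−0.7 = 3 V and 5.4−0.7 = 4.7 V, which is impossible.
Assume only D_B conducts: V_N = 5.4 − 0.7 = 4.7 V, so I_R = 4.7/0.47 = 10 mA.
Check D_A: its anode-to-cathode voltage is 3.7 − 4.7 = -1 V < 0.7 V, so it is off. The assumption is consistent.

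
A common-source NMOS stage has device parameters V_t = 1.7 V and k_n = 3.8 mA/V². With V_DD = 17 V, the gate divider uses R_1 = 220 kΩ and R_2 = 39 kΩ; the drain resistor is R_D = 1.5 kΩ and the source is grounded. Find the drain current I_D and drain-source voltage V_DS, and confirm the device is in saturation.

V_G = V_DD·R_2/(R_1+R_2) = 17×39/259 = 2.56 V. With the source grounded, V_GS = V_G = 2.56 V.
Assume saturation: I_D = (k_n/2)(V_GS − V_t)² = (3.8/2)×(2.56 − 1.7)² = 1.9×0.86² = 1.4 mA.
V_DS = V_DD − I_D·R_D = 17 − 1.4×1.5 = 14.9 V.
Saturation requires V_DS ≥ V_GS − V_t = 0.86 V; 14.9 ≥ 0.86 ✓.

I_D ≈ 1.4 mA, V_DS ≈ 15 V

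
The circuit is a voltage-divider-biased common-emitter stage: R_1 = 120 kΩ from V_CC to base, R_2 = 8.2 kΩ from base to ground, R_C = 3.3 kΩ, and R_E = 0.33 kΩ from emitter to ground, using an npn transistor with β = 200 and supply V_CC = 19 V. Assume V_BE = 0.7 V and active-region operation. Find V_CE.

V_CE ≈ 14 V

Thevenize the base divider: V_Th = V_CC·R_2/(R_1+R_2) = 19×8.2/128 = 1.22 V, R_Th = R_1‖R_2 = 7.68 kΩ.
Base-emitter loop: V_Th = I_B·R_Th + V_BE + (β+1)I_B·R_E, so I_B = (1.22 − 0.7) / (7.68 + 201×0.33) = 0.00696 mA.
I_C = β·I_B = 200×0.00696 = 1.39 mA, and I_E = (β+1)I_B = 1.4 mA.
V_CE = V_CC − I_C·R_C − I_E·R_E = 19 − 1.39×3.3 − 1.4×0.33 = 13.9 V.
V_CE = 13.9 V > 0.2 V confirms active-region operation.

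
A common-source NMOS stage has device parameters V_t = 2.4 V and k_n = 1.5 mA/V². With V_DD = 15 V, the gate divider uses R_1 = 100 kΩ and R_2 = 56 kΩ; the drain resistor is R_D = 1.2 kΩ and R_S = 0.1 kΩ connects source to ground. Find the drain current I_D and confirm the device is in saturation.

V_G = V_DD·R_2/(R_1+R_2) = 15×56/156 = 5.38 V.
Assume saturation: I_D = (k_n/2)(V_GS − V_t)² with V_GS = V_G − I_D·R_S = 5.38 − 0.1·I_D.
Substituting gives 0.0075·I_D² − 1.45·I_D + 6.68 = 0, with roots I_D = 4.73 or 188 mA.
The root I_D = 188 mA gives V_GS = -13.4 V ≤ V_t, so take I_D = 4.73 mA.
Then V_GS = 4.91 V and V_DS = V_DD − I_D(R_D+R_S) = 15 − 4.73×1.3 = 8.85 V.
Saturation requires V_DS ≥ V_GS − V_t = 2.51 V; 8.85 ≥ 2.51 ✓.

I_D ≈ 4.7 mA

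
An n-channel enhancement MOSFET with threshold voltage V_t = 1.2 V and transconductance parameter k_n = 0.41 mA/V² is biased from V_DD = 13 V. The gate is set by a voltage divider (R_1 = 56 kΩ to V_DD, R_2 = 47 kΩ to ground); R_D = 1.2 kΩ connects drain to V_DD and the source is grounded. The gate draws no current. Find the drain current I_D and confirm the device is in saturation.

I_D ≈ 4.6 mA

V_G = V_DD·R_2/(R_1+R_2) = 13×47/103 = 5.93 V. With the source grounded, V_GS = V_G = 5.93 V.
Assume saturation: I_D = (k_n/2)(V_GS − V_t)² = (0.41/2)×(5.93 − 1.2)² = 0.205×4.73² = 4.59 mA.
V_DS = V_DD − I_D·R_D = 13 − 4.59×1.2 = 7.49 V.
Saturation requires V_DS ≥ V_GS − V_t = 4.73 V; 7.49 ≥ 4.73 ✓.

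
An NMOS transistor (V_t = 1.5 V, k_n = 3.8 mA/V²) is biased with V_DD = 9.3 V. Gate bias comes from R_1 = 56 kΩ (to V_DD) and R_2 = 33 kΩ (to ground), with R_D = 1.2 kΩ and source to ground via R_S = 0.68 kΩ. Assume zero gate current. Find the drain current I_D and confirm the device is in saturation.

I_D ≈ 1.5 mA

V_G = V_DD·R_2/(R_1+R_2) = 9.3×33/89 = 3.45 V.
Assume saturation: I_D = (k_n/2)(V_GS − V_t)² with V_GS = V_G − I_D·R_S = 3.45 − 0.68·I_D.
Substituting gives 0.879·I_D² − 6.03·I_D + 7.21 = 0, with roots I_D = 1.54 or 5.33 mA.
The root I_D = 5.33 mA gives V_GS = -0.175 V ≤ V_t, so take I_D = 1.54 mA.
Then V_GS = 2.4 V and V_DS = V_DD − I_D(R_D+R_S) = 9.3 − 1.54×1.88 = 6.4 V.
Saturation requires V_DS ≥ V_GS − V_t = 0.901 V; 6.4 ≥ 0.901 ✓.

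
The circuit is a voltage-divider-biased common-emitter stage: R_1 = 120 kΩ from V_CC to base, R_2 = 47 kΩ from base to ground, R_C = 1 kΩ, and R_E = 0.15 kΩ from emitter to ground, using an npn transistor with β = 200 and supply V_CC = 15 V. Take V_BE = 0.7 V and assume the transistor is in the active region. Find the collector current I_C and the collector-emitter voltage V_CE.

I_C ≈ 11 mA, V_CE ≈ 2.3 V

Thevenize the base divider: V_Th = V_CC·R_2/(R_1+R_2) = 15×47/167 = 4.22 V, R_Th = R_1‖R_2 = 33.8 kΩ.
Base-emitter loop: V_Th = I_B·R_Th + V_BE + (β+1)I_B·R_E, so I_B = (4.22 − 0.7) / (33.8 + 201×0.15) = 0.0551 mA.
I_C = β·I_B = 200×0.0551 = 11 mA, and I_E = (β+1)I_B = 11.1 mA.
V_CE = V_CC − I_C·R_C − I_E·R_E = 15 − 11×1 − 11.1×0.15 = 2.32 V.
V_CE = 2.32 V > 0.2 V confirms active-region operation.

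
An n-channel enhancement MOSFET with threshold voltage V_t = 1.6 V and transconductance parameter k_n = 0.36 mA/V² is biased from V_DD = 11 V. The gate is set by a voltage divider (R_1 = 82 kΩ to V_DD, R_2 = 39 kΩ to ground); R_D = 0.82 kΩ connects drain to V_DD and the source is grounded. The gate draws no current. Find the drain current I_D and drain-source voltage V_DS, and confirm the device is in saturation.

I_D ≈ 0.68 mA, V_DS ≈ 10 V

V_G = V_DD·R_2/(R_1+R_2) = 11×39/121 = 3.55 V. With the source grounded, V_GS = V_G = 3.55 V.
Assume saturation: I_D = (k_n/2)(V_GS − V_t)² = (0.36/2)×(3.55 − 1.6)² = 0.18×1.95² = 0.681 mA.
V_DS = V_DD − I_D·R_D = 11 − 0.681×0.82 = 10.4 V.
Saturation requires V_DS ≥ V_GS − V_t = 1.95 V; 10.4 ≥ 1.95 ✓.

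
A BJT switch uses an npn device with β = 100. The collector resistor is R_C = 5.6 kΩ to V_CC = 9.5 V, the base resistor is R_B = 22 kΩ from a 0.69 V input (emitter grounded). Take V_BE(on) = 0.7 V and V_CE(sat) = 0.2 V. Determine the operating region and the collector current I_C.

V_BB = 0.69 V ≤ V_BE(on) = 0.7 V, so the base-emitter junction is not forward biased.
The transistor is in cutoff: I_B = I_C = 0.

cutoff; I_C ≈ 0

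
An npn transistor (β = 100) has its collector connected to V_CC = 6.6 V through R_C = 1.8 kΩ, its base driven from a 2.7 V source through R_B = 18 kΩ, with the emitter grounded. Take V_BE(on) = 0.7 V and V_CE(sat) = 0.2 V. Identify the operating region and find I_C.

saturation; I_C ≈ 3.6 mA

Assume active: I_B = (2.7 − 0.7)/18 = 0.111 mA, giving I_C = β·I_B = 11.1 mA.
But then V_CE = 6.6 − 11.1×1.8 = -13.4 V < V_CE(sat) = 0.2 V — impossible in the active region.
So the transistor is saturated. With V_CE = 0.2 V, I_C = (V_CC − 0.2)/R_C = 6.4/1.8 = 3.56 mA.
Check: β·I_B = 11.1 mA > I_C = 3.56 mA, confirming saturation.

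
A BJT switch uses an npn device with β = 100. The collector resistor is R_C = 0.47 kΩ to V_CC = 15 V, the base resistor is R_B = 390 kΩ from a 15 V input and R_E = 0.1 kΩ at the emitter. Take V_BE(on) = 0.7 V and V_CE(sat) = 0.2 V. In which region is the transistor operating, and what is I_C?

active; I_C ≈ 3.6 mA

Assume active. Base-emitter loop: I_B = (V_BB − V_BE)/(R_B + (β+1)R_E) = (15 − 0.7)/(390 + 101×0.1) = 0.0357 mA.
I_C = β·I_B = 100×0.0357 = 3.57 mA.
V_CE = V_CC − I_C·R_C − I_E·R_E = 15 − 3.57×0.47 − 3.61×0.1 = 13 V > V_CE(sat), so the active-region assumption holds.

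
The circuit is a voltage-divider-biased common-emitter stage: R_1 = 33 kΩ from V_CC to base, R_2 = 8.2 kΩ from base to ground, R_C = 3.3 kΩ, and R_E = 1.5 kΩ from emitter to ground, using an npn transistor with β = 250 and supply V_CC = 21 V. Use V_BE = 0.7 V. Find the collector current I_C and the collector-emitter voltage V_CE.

Thevenize the base divider: V_Th = V_CC·R_2/(R_1+R_2) = 21×8.2/41.2 = 4.18 V, R_Th = R_1‖R_2 = 6.57 kΩ.
Base-emitter loop: V_Th = I_B·R_Th + V_BE + (β+1)I_B·R_E, so I_B = (4.18 − 0.7) / (6.57 + 251×1.5) = 0.00908 mA.
I_C = β·I_B = 250×0.00908 = 2.27 mA, and I_E = (β+1)I_B = 2.28 mA.
V_CE = V_CC − I_C·R_C − I_E·R_E = 21 − 2.27×3.3 − 2.28×1.5 = 10.1 V.
V_CE = 10.1 V > 0.2 V confirms active-region operation.

I_C ≈ 2.3 mA, V_CE ≈ 10 V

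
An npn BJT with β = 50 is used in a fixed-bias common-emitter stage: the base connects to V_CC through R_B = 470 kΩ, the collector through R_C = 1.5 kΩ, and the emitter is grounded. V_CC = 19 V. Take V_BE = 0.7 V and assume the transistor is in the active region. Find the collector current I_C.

Base loop: V_CC = I_B·R_B + V_BE, so I_B = (19 − 0.7)/470 kΩ = 0.0389 mA.
In the active region I_C = β·I_B = 50 × 0.0389 = 1.95 mA.
Collector loop: V_CE = V_CC − I_C·R_C = 19 − 1.95×1.5 = 16.1 V.
Since V_CE = 16.1 V > V_CE(sat) ≈ 0.2 V, the transistor is in the active region as assumed.

I_C ≈ 1.9 mA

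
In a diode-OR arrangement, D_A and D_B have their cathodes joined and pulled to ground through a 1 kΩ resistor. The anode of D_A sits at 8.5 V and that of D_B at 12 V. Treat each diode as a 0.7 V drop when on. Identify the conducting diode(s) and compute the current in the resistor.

Only D_B conducts; I_R ≈ 11 mA

Assume both conduct. Then node N would need to be at both 8.5−0.7 = 7.8 V and 12−0.7 = 11.3 V, which is impossible.
Assume only D_B conducts: V_N = 12 − 0.7 = 11.3 V, so I_R = 11.3/1 = 11.3 mA.
Check D_A: its anode-to-cathode voltage is 8.5 − 11.3 = -2.8 V < 0.7 V, so it is off. The assumption is consistent.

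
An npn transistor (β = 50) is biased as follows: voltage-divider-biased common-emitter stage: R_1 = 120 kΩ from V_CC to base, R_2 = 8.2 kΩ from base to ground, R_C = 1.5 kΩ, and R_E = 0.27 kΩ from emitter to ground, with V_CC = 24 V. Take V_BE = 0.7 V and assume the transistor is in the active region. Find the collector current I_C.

I_C ≈ 1.9 mA

Thevenize the base divider: V_Th = V_CC·R_2/(R_1+R_2) = 24×8.2/128 = 1.54 V, R_Th = R_1‖R_2 = 7.68 kΩ.
Base-emitter loop: V_Th = I_B·R_Th + V_BE + (β+1)I_B·R_E, so I_B = (1.54 − 0.7) / (7.68 + 51×0.27) = 0.0389 mA.
I_C = β·I_B = 50×0.0389 = 1.95 mA, and I_E = (β+1)I_B = 1.99 mA.
V_CE = V_CC − I_C·R_C − I_E·R_E = 24 − 1.95×1.5 − 1.99×0.27 = 20.5 V.
V_CE = 20.5 V > 0.2 V confirms active-region operation.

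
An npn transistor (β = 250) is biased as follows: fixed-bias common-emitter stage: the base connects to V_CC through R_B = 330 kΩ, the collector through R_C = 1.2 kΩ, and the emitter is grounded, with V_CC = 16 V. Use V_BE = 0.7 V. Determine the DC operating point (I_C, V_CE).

I_C ≈ 12 mA, V_CE ≈ 2.1 V

Base loop: V_CC = I_B·R_B + V_BE, so I_B = (16 − 0.7)/330 kΩ = 0.0464 mA.
In the active region I_C = β·I_B = 250 × 0.0464 = 11.6 mA.
Collector loop: V_CE = V_CC − I_C·R_C = 16 − 11.6×1.2 = 2.09 V.
Since V_CE = 2.09 V > V_CE(sat) ≈ 0.2 V, the transistor is in the active region as assumed.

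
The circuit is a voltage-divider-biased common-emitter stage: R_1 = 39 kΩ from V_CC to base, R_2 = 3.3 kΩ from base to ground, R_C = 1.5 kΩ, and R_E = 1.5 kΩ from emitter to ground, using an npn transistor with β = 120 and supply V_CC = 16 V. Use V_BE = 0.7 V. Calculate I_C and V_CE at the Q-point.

I_C ≈ 0.36 mA, V_CE ≈ 15 V

Thevenize the base divider: V_Th = V_CC·R_2/(R_1+R_2) = 16×3.3/42.3 = 1.25 V, R_Th = R_1‖R_2 = 3.04 kΩ.
Base-emitter loop: V_Th = I_B·R_Th + V_BE + (β+1)I_B·R_E, so I_B = (1.25 − 0.7) / (3.04 + 121×1.5) = 0.00297 mA.
I_C = β·I_B = 120×0.00297 = 0.356 mA, and I_E = (β+1)I_B = 0.359 mA.
V_CE = V_CC − I_C·R_C − I_E·R_E = 16 − 0.356×1.5 − 0.359×1.5 = 14.9 V.
V_CE = 14.9 V > 0.2 V confirms active-region operation.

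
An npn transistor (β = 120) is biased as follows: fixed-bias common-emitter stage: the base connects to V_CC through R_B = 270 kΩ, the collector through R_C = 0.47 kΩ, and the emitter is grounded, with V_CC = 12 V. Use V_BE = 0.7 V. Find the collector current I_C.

I_C ≈ 5 mA

Base loop: V_CC = I_B·R_B + V_BE, so I_B = (12 − 0.7)/270 kΩ = 0.0419 mA.
In the active region I_C = β·I_B = 120 × 0.0419 = 5.02 mA.
Collector loop: V_CE = V_CC − I_C·R_C = 12 − 5.02×0.47 = 9.64 V.
Since V_CE = 9.64 V > V_CE(sat) ≈ 0.2 V, the transistor is in the active region as assumed.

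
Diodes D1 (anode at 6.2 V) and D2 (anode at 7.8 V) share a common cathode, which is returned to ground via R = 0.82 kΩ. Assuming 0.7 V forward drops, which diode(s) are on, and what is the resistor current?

Assume both conduct. Then node N would need to be at both 6.2−0.7 = 5.5 V and 7.8−0.7 = 7.1 V, which is impossible.
Assume only D2 conducts: V_N = 7.8 − 0.7 = 7.1 V, so I_R = 7.1/0.82 = 8.66 mA.
Check D1: its anode-to-cathode voltage is 6.2 − 7.1 = -0.9 V < 0.7 V, so it is off. The assumption is consistent.

Only D2 conducts; I_R ≈ 8.7 mA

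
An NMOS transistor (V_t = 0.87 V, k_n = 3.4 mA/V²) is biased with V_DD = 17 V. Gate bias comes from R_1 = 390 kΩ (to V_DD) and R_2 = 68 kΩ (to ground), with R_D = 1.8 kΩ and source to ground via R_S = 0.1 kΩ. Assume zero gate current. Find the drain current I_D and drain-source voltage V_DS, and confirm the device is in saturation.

V_G = V_DD·R_2/(R_1+R_2) = 17×68/458 = 2.52 V.
Assume saturation: I_D = (k_n/2)(V_GS − V_t)² with V_GS = V_G − I_D·R_S = 2.52 − 0.1·I_D.
Substituting gives 0.017·I_D² − 1.56·I_D + 4.65 = 0, with roots I_D = 3.08 or 88.8 mA.
The root I_D = 88.8 mA gives V_GS = -6.36 V ≤ V_t, so take I_D = 3.08 mA.
Then V_GS = 2.22 V and V_DS = V_DD − I_D(R_D+R_S) = 17 − 3.08×1.9 = 11.1 V.
Saturation requires V_DS ≥ V_GS − V_t = 1.35 V; 11.1 ≥ 1.35 ✓.

I_D ≈ 3.1 mA, V_DS ≈ 11 V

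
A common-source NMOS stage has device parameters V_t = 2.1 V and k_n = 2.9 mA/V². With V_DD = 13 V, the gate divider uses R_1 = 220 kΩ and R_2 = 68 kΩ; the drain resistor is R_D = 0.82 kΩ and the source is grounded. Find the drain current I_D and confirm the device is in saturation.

I_D ≈ 1.4 mA

V_G = V_DD·R_2/(R_1+R_2) = 13×68/288 = 3.07 V. With the source grounded, V_GS = V_G = 3.07 V.
Assume saturation: I_D = (k_n/2)(V_GS − V_t)² = (2.9/2)×(3.07 − 2.1)² = 1.45×0.969² = 1.36 mA.
V_DS = V_DD − I_D·R_D = 13 − 1.36×0.82 = 11.9 V.
Saturation requires V_DS ≥ V_GS − V_t = 0.969 V; 11.9 ≥ 0.969 ✓.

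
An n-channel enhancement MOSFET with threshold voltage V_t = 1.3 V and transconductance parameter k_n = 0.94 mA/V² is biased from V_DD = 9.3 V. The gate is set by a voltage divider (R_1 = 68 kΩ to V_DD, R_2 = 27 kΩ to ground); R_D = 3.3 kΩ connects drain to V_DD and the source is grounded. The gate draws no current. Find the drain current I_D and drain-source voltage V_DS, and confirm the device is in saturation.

V_G = V_DD·R_2/(R_1+R_2) = 9.3×27/95 = 2.64 V. With the source grounded, V_GS = V_G = 2.64 V.
Assume saturation: I_D = (k_n/2)(V_GS − V_t)² = (0.94/2)×(2.64 − 1.3)² = 0.47×1.34² = 0.848 mA.
V_DS = V_DD − I_D·R_D = 9.3 − 0.848×3.3 = 6.5 V.
Saturation requires V_DS ≥ V_GS − V_t = 1.34 V; 6.5 ≥ 1.34 ✓.

I_D ≈ 0.85 mA, V_DS ≈ 6.5 V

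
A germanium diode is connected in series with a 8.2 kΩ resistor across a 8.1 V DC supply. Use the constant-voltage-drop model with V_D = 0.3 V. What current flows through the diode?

KVL around the loop: 8.1 = V_D + I·R = 0.3 + I × 8.2 kΩ.
So I = (8.1 − 0.3) / 8.2 kΩ = 7.8 / 8.2 = 0.951 mA.

I ≈ 0.95 mA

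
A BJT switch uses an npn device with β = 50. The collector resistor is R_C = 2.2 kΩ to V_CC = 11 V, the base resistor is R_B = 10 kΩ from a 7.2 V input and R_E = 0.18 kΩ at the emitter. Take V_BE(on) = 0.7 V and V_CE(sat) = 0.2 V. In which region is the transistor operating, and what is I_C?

saturation; I_C ≈ 4.5 mA

Assume active: I_B = (7.2 − 0.7)/(10 + 51×0.18) = 0.339 mA, I_C = β·I_B = 16.9 mA.
Then V_CE = 11 − 16.9×2.2 − 17.3×0.18 = -29.4 V < 0.2 V — the active assumption fails.
Re-solve with V_CE = 0.2 V. KCL at the emitter: V_E/R_E = (V_BB−0.7−V_E)/R_B + (V_CC−0.2−V_E)/R_C, giving V_E = 0.91 V.
I_C = (V_CC − 0.2 − V_E)/R_C = (10.8 − 0.91)/2.2 = 4.5 mA.
Check: I_B = (6.5 − 0.91)/10 = 0.559 mA, and β·I_B = 28 mA > I_C, confirming saturation.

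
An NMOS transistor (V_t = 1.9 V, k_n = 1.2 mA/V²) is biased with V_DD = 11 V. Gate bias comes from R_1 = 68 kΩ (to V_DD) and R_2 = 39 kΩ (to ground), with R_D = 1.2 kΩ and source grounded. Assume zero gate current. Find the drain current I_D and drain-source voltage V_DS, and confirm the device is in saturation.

V_G = V_DD·R_2/(R_1+R_2) = 11×39/107 = 4.01 V. With the source grounded, V_GS = V_G = 4.01 V.
Assume saturation: I_D = (k_n/2)(V_GS − V_t)² = (1.2/2)×(4.01 − 1.9)² = 0.6×2.11² = 2.67 mA.
V_DS = V_DD − I_D·R_D = 11 − 2.67×1.2 = 7.8 V.
Saturation requires V_DS ≥ V_GS − V_t = 2.11 V; 7.8 ≥ 2.11 ✓.

I_D ≈ 2.7 mA, V_DS ≈ 7.8 V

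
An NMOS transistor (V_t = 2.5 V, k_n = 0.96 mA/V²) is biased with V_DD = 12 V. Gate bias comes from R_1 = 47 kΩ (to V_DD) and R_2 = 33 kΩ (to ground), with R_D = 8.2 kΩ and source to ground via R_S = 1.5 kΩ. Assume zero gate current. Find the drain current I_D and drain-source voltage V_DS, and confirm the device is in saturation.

V_G = V_DD·R_2/(R_1+R_2) = 12×33/80 = 4.95 V.
Assume saturation: I_D = (k_n/2)(V_GS − V_t)² with V_GS = V_G − I_D·R_S = 4.95 − 1.5·I_D.
Substituting gives 1.08·I_D² − 4.53·I_D + 2.88 = 0, with roots I_D = 0.782 or 3.41 mA.
The root I_D = 3.41 mA gives V_GS = -0.165 V ≤ V_t, so take I_D = 0.782 mA.
Then V_GS = 3.78 V and V_DS = V_DD − I_D(R_D+R_S) = 12 − 0.782×9.7 = 4.41 V.
Saturation requires V_DS ≥ V_GS − V_t = 1.28 V; 4.41 ≥ 1.28 ✓.

I_D ≈ 0.78 mA, V_DS ≈ 4.4 V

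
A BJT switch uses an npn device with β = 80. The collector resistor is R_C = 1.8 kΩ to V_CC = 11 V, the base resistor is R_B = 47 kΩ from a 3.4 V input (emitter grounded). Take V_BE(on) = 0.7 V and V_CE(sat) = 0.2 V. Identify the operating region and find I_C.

Assume active. Base-emitter loop: I_B = (V_BB − V_BE)/R_B = (3.4 − 0.7)/47 = 0.0574 mA.
I_C = β·I_B = 80×0.0574 = 4.6 mA.
V_CE = V_CC − I_C·R_C = 11 − 4.6×1.8 = 2.73 V > V_CE(sat), so the active-region assumption holds.

active; I_C ≈ 4.6 mA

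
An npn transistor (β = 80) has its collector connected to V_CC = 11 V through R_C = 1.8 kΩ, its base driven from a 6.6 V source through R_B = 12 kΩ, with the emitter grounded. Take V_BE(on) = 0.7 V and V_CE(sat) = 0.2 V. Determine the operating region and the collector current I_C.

saturation; I_C ≈ 6 mA

Assume active: I_B = (6.6 − 0.7)/12 = 0.492 mA, giving I_C = β·I_B = 39.3 mA.
But then V_CE = 11 − 39.3×1.8 = -59.8 V < V_CE(sat) = 0.2 V — impossible in the active region.
So the transistor is saturated. With V_CE = 0.2 V, I_C = (V_CC − 0.2)/R_C = 10.8/1.8 = 6 mA.
Check: β·I_B = 39.3 mA > I_C = 6 mA, confirming saturation.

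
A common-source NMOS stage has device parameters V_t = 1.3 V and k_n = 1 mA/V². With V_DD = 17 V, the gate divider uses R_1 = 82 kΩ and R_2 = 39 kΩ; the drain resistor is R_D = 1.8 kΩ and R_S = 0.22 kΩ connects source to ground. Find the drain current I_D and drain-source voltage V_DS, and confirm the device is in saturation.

V_G = V_DD·R_2/(R_1+R_2) = 17×39/121 = 5.48 V.
Assume saturation: I_D = (k_n/2)(V_GS − V_t)² with V_GS = V_G − I_D·R_S = 5.48 − 0.22·I_D.
Substituting gives 0.0242·I_D² − 1.92·I_D + 8.73 = 0, with roots I_D = 4.85 or 74.5 mA.
The root I_D = 74.5 mA gives V_GS = -10.9 V ≤ V_t, so take I_D = 4.85 mA.
Then V_GS = 4.41 V and V_DS = V_DD − I_D(R_D+R_S) = 17 − 4.85×2.02 = 7.21 V.
Saturation requires V_DS ≥ V_GS − V_t = 3.11 V; 7.21 ≥ 3.11 ✓.

I_D ≈ 4.8 mA, V_DS ≈ 7.2 V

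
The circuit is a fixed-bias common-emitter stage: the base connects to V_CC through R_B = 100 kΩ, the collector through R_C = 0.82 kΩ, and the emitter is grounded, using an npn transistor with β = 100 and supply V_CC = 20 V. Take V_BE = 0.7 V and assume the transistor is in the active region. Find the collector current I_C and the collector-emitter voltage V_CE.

Base loop: V_CC = I_B·R_B + V_BE, so I_B = (20 − 0.7)/100 kΩ = 0.193 mA.
In the active region I_C = β·I_B = 100 × 0.193 = 19.3 mA.
Collector loop: V_CE = V_CC − I_C·R_C = 20 − 19.3×0.82 = 4.17 V.
Since V_CE = 4.17 V > V_CE(sat) ≈ 0.2 V, the transistor is in the active region as assumed.

I_C ≈ 19 mA, V_CE ≈ 4.2 V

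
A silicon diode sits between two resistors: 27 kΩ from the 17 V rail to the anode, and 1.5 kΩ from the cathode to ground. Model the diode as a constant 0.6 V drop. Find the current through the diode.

I ≈ 0.58 mA

The two resistors are in series with the diode, so KVL gives 17 = I·27 + 0.6 + I·1.5.
I = (17 − 0.6) / (27 + 1.5) kΩ = 16.4 / 28.5 = 0.575 mA.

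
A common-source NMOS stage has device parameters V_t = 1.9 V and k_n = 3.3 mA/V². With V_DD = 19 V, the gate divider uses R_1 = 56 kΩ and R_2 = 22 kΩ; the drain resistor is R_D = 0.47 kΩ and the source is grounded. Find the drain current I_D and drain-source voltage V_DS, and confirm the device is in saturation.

I_D ≈ 20 mA, V_DS ≈ 9.7 V

V_G = V_DD·R_2/(R_1+R_2) = 19×22/78 = 5.36 V. With the source grounded, V_GS = V_G = 5.36 V.
Assume saturation: I_D = (k_n/2)(V_GS − V_t)² = (3.3/2)×(5.36 − 1.9)² = 1.65×3.46² = 19.7 mA.
V_DS = V_DD − I_D·R_D = 19 − 19.7×0.47 = 9.72 V.
Saturation requires V_DS ≥ V_GS − V_t = 3.46 V; 9.72 ≥ 3.46 ✓.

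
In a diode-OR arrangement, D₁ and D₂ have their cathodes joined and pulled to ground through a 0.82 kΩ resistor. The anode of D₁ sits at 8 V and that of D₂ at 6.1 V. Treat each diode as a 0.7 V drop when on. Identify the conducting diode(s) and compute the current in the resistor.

Only D₁ conducts; I_R ≈ 8.9 mA

Assume both conduct. Then node N would need to be at both 8−0.7 = 7.3 V and 6.1−0.7 = 5.4 V, which is impossible.
Assume only D₁ conducts: V_N = 8 − 0.7 = 7.3 V, so I_R = 7.3/0.82 = 8.9 mA.
Check D₂: its anode-to-cathode voltage is 6.1 − 7.3 = -1.2 V < 0.7 V, so it is off. The assumption is consistent.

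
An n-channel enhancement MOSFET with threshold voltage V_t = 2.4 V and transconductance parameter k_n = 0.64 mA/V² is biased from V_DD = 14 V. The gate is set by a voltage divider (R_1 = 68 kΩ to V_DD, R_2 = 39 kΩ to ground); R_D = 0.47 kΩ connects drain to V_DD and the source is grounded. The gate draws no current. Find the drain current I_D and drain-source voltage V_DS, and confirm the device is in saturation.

I_D ≈ 2.3 mA, V_DS ≈ 13 V

V_G = V_DD·R_2/(R_1+R_2) = 14×39/107 = 5.1 V. With the source grounded, V_GS = V_G = 5.1 V.
Assume saturation: I_D = (k_n/2)(V_GS − V_t)² = (0.64/2)×(5.1 − 2.4)² = 0.32×2.7² = 2.34 mA.
V_DS = V_DD − I_D·R_D = 14 − 2.34×0.47 = 12.9 V.
Saturation requires V_DS ≥ V_GS − V_t = 2.7 V; 12.9 ≥ 2.7 ✓.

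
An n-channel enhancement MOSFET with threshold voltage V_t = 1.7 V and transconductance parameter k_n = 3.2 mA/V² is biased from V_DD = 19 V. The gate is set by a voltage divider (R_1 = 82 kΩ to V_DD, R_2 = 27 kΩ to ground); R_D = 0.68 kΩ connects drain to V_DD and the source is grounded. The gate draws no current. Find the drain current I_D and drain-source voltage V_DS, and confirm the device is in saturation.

I_D ≈ 14 mA, V_DS ≈ 9.2 V

V_G = V_DD·R_2/(R_1+R_2) = 19×27/109 = 4.71 V. With the source grounded, V_GS = V_G = 4.71 V.
Assume saturation: I_D = (k_n/2)(V_GS − V_t)² = (3.2/2)×(4.71 − 1.7)² = 1.6×3.01² = 14.5 mA.
V_DS = V_DD − I_D·R_D = 19 − 14.5×0.68 = 9.17 V.
Saturation requires V_DS ≥ V_GS − V_t = 3.01 V; 9.17 ≥ 3.01 ✓.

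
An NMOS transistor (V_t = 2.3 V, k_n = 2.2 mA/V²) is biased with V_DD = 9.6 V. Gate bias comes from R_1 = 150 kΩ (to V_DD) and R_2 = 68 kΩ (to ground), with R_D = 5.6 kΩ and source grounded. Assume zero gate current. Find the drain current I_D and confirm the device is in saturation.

V_G = V_DD·R_2/(R_1+R_2) = 9.6×68/218 = 2.99 V. With the source grounded, V_GS = V_G = 2.99 V.
Assume saturation: I_D = (k_n/2)(V_GS − V_t)² = (2.2/2)×(2.99 − 2.3)² = 1.1×0.694² = 0.531 mA.
V_DS = V_DD − I_D·R_D = 9.6 − 0.531×5.6 = 6.63 V.
Saturation requires V_DS ≥ V_GS − V_t = 0.694 V; 6.63 ≥ 0.694 ✓.

I_D ≈ 0.53 mA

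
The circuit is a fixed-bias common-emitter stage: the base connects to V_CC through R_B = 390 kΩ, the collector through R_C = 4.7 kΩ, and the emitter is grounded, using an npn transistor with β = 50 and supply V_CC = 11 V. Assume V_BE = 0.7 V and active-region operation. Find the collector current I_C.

Base loop: V_CC = I_B·R_B + V_BE, so I_B = (11 − 0.7)/390 kΩ = 0.0264 mA.
In the active region I_C = β·I_B = 50 × 0.0264 = 1.32 mA.
Collector loop: V_CE = V_CC − I_C·R_C = 11 − 1.32×4.7 = 4.79 V.
Since V_CE = 4.79 V > V_CE(sat) ≈ 0.2 V, the transistor is in the active region as assumed.

I_C ≈ 1.3 mA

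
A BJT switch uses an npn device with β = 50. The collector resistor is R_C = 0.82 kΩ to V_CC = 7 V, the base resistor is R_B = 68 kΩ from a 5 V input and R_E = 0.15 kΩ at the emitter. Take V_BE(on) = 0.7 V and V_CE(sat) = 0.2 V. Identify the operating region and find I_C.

Assume active. Base-emitter loop: I_B = (V_BB − V_BE)/(R_B + (β+1)R_E) = (5 − 0.7)/(68 + 51×0.15) = 0.0568 mA.
I_C = β·I_B = 50×0.0568 = 2.84 mA.
V_CE = V_CC − I_C·R_C − I_E·R_E = 7 − 2.84×0.82 − 2.9×0.15 = 4.23 V > V_CE(sat), so the active-region assumption holds.

active; I_C ≈ 2.8 mA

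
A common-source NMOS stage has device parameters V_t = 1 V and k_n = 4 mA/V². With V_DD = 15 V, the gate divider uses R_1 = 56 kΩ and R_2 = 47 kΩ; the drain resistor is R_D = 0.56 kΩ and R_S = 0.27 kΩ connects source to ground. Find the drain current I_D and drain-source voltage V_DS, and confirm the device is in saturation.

I_D ≈ 12 mA, V_DS ≈ 4.7 V

V_G = V_DD·R_2/(R_1+R_2) = 15×47/103 = 6.84 V.
Assume saturation: I_D = (k_n/2)(V_GS − V_t)² with V_GS = V_G − I_D·R_S = 6.84 − 0.27·I_D.
Substituting gives 0.146·I_D² − 7.31·I_D + 68.3 = 0, with roots I_D = 12.4 or 37.7 mA.
The root I_D = 37.7 mA gives V_GS = -3.34 V ≤ V_t, so take I_D = 12.4 mA.
Then V_GS = 3.49 V and V_DS = V_DD − I_D(R_D+R_S) = 15 − 12.4×0.83 = 4.69 V.
Saturation requires V_DS ≥ V_GS − V_t = 2.49 V; 4.69 ≥ 2.49 ✓.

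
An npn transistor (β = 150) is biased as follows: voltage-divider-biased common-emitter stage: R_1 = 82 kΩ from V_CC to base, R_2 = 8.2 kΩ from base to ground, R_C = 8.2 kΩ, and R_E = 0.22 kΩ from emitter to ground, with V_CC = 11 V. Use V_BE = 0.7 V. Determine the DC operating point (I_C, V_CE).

Thevenize the base divider: V_Th = V_CC·R_2/(R_1+R_2) = 11×8.2/90.2 = 1 V, R_Th = R_1‖R_2 = 7.45 kΩ.
Base-emitter loop: V_Th = I_B·R_Th + V_BE + (β+1)I_B·R_E, so I_B = (1 − 0.7) / (7.45 + 151×0.22) = 0.00738 mA.
I_C = β·I_B = 150×0.00738 = 1.11 mA, and I_E = (β+1)I_B = 1.11 mA.
V_CE = V_CC − I_C·R_C − I_E·R_E = 11 − 1.11×8.2 − 1.11×0.22 = 1.68 V.
V_CE = 1.68 V > 0.2 V confirms active-region operation.

I_C ≈ 1.1 mA, V_CE ≈ 1.7 V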